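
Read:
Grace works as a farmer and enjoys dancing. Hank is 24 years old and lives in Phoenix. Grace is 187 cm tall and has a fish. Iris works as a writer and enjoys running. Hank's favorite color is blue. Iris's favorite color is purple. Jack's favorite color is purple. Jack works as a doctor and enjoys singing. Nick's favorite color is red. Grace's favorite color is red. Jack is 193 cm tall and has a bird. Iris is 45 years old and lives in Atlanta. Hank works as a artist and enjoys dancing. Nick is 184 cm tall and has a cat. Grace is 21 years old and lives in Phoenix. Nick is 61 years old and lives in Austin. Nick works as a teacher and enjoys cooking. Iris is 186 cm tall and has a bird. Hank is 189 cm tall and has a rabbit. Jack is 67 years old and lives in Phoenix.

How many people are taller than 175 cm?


Taller than 175: 5

5


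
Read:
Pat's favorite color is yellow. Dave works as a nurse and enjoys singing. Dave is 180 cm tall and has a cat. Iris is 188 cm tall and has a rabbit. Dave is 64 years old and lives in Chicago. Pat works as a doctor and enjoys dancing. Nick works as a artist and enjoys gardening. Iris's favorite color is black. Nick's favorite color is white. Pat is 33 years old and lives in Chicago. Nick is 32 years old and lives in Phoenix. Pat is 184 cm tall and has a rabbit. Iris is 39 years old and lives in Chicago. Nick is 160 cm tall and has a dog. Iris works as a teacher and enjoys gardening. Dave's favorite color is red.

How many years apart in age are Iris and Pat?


39 vs 33, diff = 6

6


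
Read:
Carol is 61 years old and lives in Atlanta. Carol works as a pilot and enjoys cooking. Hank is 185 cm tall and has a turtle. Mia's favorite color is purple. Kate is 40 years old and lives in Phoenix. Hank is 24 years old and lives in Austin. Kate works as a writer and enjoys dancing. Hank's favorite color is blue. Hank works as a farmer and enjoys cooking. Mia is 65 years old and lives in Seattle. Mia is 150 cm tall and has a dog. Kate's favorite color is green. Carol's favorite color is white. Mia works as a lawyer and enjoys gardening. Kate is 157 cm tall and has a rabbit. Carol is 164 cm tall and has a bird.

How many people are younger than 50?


Filter: 2

2


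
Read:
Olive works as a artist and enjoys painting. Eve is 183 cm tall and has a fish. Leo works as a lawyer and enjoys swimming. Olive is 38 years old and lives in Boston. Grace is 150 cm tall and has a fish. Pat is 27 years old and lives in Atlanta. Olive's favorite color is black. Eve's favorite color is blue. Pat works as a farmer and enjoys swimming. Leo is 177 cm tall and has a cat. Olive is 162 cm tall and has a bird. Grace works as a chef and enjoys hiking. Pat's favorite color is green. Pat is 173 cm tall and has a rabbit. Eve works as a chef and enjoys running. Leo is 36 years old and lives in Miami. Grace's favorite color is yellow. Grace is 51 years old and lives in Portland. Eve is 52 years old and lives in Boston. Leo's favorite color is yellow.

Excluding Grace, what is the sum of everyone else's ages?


Sum (excluding Grace): 153

153


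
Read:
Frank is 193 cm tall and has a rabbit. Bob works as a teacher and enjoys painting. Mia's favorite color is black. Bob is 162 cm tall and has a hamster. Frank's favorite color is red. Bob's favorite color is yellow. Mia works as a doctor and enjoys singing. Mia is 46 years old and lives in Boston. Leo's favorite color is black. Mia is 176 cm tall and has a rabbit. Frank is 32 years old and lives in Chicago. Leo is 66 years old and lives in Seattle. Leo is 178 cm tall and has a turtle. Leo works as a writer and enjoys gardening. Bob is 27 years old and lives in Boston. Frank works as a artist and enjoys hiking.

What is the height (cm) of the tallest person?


Tallest: Frank at 193 cm

193


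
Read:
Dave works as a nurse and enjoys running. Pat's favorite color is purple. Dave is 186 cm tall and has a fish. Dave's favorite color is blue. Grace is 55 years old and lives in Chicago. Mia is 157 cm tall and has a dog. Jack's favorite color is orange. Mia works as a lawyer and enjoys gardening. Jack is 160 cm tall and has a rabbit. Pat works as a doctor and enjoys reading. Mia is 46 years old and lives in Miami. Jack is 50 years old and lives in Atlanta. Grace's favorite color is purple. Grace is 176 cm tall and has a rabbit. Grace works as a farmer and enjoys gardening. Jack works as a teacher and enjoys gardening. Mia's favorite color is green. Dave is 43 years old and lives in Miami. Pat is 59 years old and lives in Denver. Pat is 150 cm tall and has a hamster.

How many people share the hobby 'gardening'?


Count: 3

3


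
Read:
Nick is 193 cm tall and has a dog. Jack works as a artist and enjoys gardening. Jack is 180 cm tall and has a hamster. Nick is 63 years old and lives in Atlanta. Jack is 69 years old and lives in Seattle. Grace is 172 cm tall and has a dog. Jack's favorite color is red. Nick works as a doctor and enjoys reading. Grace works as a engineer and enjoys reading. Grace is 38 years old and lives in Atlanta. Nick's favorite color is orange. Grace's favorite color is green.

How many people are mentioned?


People: Grace, Nick, Jack. Count = 3

3


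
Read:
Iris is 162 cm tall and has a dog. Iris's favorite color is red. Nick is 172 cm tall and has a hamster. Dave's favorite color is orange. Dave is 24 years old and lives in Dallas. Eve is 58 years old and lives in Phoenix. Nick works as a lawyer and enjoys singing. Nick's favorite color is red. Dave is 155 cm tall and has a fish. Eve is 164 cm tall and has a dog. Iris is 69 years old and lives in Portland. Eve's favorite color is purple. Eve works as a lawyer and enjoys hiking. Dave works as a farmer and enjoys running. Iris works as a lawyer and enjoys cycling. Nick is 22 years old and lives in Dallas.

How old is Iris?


Iris is 69 years old

69


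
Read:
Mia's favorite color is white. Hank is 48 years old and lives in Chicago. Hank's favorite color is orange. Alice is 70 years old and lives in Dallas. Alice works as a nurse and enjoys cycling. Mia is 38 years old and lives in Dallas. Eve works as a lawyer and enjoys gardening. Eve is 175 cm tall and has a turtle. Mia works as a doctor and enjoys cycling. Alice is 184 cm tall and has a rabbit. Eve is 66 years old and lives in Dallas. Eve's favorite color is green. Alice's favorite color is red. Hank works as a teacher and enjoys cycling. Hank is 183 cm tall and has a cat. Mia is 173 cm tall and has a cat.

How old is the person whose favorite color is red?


Person with favorite color=red is Alice, age 70

70


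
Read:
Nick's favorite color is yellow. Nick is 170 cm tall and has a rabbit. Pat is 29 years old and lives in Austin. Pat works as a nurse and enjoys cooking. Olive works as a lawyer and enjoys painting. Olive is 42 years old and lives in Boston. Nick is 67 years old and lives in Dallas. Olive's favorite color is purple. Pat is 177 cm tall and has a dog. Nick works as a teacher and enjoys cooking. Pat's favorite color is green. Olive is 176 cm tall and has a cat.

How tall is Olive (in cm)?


Olive is 176 cm tall

176


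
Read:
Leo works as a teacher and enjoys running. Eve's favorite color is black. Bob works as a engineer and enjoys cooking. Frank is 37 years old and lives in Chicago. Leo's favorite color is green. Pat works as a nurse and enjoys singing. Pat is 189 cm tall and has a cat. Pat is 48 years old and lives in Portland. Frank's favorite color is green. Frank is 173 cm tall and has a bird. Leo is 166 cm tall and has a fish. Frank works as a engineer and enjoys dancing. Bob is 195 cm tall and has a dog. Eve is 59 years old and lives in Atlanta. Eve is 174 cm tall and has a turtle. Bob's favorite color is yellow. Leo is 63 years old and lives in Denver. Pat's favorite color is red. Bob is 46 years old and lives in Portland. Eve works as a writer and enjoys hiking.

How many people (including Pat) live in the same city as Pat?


Pat lives in Portland. Count = 2

2


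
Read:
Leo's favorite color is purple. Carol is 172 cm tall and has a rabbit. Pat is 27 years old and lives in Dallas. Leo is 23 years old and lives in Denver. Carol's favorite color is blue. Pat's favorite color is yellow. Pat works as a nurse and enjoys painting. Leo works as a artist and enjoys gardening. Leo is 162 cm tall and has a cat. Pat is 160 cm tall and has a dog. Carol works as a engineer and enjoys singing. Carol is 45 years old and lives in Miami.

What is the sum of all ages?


45+27+23 = 95

95


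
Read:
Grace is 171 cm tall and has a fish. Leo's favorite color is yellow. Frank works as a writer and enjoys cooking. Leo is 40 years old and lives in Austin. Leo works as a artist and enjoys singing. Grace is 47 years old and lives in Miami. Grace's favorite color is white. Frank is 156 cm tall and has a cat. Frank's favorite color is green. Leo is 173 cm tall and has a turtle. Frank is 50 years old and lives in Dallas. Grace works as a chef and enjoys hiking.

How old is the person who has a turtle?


Person with turtle is Leo, age 40

40


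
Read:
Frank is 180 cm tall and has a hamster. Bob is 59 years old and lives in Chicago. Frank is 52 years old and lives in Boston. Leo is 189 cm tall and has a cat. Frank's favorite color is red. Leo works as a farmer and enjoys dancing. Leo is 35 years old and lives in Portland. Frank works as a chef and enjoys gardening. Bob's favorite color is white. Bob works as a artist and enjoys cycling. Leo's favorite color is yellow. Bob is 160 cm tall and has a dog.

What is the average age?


Sum=146, n=3, avg=48.67

48.67


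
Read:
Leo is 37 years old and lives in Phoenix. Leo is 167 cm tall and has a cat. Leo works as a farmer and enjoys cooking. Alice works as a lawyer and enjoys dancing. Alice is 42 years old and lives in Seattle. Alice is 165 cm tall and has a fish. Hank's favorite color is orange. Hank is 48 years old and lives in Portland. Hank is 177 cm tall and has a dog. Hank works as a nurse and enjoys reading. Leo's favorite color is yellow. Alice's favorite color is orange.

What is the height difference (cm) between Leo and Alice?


|167 - 165| = 2

2


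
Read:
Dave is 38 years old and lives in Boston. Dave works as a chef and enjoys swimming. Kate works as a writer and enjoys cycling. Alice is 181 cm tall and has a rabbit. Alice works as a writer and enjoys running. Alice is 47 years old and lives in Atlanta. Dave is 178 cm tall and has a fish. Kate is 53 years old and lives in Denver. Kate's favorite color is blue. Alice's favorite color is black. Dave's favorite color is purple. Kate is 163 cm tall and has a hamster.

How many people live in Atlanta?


Count in Atlanta: 1

1


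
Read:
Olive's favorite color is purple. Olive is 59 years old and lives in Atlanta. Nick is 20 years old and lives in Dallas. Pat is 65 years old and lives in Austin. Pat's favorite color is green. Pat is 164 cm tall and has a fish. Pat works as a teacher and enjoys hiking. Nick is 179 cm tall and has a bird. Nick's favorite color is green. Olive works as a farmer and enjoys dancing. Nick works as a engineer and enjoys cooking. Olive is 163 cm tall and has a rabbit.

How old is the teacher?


The teacher is Pat, age 65

65


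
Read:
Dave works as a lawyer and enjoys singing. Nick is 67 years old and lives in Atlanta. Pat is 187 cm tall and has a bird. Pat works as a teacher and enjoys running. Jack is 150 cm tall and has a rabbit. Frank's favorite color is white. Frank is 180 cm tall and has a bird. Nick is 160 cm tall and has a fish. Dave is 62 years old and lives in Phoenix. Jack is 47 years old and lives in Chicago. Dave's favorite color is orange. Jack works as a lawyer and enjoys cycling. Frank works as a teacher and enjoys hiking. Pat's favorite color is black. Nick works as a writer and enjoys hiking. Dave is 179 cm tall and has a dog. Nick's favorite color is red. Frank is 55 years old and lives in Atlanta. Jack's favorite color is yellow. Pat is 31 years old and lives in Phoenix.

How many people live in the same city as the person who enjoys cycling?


Person with hobby cycling is Jack, city Chicago. Count = 1

1


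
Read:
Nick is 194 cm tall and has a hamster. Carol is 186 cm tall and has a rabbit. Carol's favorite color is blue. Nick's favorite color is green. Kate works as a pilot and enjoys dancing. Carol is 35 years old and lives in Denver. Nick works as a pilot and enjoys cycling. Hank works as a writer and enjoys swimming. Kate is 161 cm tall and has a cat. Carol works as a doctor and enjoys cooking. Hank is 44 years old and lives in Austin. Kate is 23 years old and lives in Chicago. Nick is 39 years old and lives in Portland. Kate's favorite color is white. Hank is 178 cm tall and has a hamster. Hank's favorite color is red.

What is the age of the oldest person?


Oldest: Hank at 44

44


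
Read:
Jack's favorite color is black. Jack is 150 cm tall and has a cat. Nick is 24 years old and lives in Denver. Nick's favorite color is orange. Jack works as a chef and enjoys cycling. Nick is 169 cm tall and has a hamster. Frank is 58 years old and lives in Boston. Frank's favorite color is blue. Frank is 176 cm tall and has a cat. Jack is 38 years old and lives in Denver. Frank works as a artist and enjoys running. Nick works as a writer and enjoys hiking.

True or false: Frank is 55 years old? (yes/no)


Frank is actually 58. no

no


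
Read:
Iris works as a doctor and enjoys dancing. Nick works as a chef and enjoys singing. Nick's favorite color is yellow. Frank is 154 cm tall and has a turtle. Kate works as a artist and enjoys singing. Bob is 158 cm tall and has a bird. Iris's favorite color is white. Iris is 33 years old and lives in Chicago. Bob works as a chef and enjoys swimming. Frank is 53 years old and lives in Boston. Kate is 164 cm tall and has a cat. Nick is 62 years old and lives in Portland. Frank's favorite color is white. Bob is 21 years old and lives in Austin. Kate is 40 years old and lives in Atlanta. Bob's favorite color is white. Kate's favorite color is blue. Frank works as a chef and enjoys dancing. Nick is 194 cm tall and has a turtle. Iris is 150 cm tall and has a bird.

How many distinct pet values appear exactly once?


Unique pet values: 1

1


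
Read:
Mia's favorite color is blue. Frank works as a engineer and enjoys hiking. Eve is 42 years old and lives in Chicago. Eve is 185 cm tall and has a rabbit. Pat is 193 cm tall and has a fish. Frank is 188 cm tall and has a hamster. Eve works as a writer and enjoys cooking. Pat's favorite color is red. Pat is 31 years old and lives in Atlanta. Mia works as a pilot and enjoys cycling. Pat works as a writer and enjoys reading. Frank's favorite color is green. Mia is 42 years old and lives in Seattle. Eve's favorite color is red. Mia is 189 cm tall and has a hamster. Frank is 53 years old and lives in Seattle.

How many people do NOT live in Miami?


Not in Miami: 4

4


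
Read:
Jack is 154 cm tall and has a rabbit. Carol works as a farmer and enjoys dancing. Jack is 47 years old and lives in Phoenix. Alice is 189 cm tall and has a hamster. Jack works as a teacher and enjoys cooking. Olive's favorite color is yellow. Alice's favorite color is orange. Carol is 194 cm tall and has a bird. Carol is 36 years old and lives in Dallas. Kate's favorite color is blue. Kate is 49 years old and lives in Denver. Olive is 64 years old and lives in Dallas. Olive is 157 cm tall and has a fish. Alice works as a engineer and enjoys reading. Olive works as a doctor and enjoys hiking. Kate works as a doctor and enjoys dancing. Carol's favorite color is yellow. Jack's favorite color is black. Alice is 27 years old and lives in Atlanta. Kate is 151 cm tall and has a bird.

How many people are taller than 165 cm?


Taller than 165: 2

2


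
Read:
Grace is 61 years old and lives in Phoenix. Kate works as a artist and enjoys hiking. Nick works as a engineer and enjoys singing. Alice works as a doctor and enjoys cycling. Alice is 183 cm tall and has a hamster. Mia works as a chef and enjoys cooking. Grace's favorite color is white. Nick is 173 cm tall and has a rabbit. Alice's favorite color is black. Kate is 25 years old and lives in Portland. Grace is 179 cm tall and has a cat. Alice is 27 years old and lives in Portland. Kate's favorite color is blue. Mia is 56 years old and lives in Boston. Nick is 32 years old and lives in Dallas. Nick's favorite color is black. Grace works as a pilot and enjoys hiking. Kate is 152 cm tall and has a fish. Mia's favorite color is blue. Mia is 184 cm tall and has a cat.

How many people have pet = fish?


Count: 1

1


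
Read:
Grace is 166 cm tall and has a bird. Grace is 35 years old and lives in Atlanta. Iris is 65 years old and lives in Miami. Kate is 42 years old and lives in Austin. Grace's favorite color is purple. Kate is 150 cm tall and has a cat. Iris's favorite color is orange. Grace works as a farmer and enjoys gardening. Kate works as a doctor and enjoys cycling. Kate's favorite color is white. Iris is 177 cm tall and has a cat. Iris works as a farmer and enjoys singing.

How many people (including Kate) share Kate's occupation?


Kate is a doctor. Count = 1

1


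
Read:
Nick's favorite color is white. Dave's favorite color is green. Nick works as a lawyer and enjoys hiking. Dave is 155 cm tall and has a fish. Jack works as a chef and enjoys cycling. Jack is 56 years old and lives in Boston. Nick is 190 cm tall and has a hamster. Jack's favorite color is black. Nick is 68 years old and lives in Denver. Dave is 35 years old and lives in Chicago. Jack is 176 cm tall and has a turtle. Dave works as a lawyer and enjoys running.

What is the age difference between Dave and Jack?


|35 - 56| = 21

21


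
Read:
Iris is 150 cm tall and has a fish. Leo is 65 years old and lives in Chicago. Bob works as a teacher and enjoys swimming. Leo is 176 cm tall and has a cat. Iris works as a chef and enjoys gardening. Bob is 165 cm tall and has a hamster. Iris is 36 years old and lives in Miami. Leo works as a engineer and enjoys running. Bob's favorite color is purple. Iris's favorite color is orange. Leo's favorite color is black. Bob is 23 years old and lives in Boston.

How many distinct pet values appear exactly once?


Unique pet values: 3

3


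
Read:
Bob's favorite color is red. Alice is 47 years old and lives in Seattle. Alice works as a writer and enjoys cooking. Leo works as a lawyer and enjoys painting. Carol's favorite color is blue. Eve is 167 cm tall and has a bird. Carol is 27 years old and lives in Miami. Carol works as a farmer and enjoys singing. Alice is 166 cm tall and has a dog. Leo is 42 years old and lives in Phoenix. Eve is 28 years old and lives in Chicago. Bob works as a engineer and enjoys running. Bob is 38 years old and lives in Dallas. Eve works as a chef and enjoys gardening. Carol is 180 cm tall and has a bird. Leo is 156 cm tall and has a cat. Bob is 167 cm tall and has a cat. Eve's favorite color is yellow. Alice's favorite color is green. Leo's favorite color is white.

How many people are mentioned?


People: Eve, Carol, Alice, Leo, Bob. Count = 5

5


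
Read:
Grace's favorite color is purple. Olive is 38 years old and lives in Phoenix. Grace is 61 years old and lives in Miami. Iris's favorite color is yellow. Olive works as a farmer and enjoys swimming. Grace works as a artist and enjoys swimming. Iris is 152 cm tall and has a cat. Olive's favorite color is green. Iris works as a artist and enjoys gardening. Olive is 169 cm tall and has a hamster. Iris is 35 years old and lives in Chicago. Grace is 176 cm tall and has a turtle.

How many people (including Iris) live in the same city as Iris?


Iris lives in Chicago. Count = 1

1


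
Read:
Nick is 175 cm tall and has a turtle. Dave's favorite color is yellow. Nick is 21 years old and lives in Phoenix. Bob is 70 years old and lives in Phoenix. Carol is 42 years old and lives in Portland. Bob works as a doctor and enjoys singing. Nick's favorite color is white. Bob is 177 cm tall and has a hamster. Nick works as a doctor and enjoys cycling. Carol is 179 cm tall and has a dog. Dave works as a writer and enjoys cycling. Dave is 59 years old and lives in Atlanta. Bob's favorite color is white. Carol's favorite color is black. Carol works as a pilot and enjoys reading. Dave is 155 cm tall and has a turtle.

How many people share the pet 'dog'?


Count: 1

1


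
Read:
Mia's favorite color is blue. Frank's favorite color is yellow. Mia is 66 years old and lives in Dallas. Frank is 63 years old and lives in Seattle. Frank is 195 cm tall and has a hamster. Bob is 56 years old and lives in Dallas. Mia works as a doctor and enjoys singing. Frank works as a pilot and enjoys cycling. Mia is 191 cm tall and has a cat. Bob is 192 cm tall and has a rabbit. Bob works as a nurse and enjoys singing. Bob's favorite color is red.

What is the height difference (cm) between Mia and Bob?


|191 - 192| = 1

1


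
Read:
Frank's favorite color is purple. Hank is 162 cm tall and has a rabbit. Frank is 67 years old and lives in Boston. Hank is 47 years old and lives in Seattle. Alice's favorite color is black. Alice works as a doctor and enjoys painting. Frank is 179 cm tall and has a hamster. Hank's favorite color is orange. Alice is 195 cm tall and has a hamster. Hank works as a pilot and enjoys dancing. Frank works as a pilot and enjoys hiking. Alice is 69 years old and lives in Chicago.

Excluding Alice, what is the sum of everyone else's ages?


Sum (excluding Alice): 114

114


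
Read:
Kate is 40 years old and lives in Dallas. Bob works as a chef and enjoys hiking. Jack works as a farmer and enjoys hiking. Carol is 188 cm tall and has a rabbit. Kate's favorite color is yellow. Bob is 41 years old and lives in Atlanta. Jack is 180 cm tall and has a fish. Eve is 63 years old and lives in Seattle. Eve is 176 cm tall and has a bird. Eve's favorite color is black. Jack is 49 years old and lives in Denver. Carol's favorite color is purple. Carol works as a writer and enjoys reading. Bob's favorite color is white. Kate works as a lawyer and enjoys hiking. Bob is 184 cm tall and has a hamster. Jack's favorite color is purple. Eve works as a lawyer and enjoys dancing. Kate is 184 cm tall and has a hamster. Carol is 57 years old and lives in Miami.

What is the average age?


Sum=250, n=5, avg=50

50


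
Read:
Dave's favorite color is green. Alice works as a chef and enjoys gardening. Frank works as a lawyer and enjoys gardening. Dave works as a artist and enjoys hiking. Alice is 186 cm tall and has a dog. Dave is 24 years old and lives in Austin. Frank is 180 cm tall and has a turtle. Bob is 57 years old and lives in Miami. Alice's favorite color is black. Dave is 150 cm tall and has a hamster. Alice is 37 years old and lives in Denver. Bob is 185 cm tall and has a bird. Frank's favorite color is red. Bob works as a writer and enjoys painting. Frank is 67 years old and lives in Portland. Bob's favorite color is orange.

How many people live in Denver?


Count in Denver: 1

1


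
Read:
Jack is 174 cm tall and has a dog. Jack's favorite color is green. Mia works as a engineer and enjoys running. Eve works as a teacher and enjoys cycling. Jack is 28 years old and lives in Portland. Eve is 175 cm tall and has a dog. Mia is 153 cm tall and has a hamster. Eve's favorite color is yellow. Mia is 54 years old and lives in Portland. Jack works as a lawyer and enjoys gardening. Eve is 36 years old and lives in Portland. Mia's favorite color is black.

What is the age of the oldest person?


Oldest: Mia at 54

54


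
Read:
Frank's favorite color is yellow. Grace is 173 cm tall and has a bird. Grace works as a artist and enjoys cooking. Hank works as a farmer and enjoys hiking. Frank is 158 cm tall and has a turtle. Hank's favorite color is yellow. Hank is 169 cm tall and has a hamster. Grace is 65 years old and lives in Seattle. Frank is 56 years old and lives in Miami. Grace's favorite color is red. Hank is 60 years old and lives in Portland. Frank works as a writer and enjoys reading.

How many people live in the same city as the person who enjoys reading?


Person with hobby reading is Frank, city Miami. Count = 1

1


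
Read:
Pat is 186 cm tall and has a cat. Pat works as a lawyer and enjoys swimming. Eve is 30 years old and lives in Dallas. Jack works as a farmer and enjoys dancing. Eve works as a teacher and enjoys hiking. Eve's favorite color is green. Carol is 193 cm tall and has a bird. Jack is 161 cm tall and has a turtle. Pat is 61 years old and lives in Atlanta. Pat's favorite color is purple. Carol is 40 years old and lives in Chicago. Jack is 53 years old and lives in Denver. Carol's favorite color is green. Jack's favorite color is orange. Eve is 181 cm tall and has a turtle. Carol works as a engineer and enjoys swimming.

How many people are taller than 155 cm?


Taller than 155: 4

4


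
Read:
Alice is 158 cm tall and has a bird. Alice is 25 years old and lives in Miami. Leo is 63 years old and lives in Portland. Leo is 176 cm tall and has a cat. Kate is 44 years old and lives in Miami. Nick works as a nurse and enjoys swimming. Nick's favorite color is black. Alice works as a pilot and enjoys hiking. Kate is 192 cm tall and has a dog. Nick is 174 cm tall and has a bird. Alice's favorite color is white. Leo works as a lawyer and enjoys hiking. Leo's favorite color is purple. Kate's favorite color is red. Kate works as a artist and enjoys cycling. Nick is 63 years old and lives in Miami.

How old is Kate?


Kate is 44 years old

44


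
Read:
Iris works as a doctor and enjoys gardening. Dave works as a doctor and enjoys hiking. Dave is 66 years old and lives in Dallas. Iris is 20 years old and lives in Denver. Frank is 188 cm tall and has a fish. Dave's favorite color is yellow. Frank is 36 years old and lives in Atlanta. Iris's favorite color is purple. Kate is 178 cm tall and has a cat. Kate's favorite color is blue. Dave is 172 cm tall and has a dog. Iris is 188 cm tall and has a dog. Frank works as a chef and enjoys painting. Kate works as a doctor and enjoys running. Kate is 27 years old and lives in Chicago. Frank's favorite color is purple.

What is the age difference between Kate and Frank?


|27 - 36| = 9

9


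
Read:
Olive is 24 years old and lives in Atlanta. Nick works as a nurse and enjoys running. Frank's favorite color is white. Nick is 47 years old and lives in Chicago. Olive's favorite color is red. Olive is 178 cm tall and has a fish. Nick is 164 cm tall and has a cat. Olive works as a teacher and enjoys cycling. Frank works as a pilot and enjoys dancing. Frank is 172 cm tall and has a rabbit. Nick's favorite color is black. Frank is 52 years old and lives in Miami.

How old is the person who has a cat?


Person with cat is Nick, age 47

47


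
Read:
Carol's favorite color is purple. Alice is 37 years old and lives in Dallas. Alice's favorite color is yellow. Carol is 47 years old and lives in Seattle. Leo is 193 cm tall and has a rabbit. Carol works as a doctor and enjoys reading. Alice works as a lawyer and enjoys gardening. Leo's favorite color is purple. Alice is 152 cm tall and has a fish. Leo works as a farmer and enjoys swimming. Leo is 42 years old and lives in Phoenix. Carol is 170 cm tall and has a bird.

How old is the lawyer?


The lawyer is Alice, age 37

37


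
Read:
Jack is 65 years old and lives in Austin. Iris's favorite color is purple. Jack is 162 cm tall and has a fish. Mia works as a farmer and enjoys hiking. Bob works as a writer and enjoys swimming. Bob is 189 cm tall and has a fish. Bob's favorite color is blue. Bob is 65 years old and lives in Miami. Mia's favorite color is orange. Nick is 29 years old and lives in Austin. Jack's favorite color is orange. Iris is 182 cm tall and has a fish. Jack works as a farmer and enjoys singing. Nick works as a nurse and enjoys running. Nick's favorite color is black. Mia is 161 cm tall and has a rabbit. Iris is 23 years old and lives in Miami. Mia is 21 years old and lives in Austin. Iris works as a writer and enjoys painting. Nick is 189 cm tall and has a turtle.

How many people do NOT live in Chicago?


Not in Chicago: 5

5


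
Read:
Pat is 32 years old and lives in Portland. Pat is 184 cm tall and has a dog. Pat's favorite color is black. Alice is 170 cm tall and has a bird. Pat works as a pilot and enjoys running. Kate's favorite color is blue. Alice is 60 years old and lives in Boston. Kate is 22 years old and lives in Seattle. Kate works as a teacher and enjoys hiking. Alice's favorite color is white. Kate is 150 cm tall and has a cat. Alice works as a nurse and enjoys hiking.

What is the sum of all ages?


32+60+22 = 114

114


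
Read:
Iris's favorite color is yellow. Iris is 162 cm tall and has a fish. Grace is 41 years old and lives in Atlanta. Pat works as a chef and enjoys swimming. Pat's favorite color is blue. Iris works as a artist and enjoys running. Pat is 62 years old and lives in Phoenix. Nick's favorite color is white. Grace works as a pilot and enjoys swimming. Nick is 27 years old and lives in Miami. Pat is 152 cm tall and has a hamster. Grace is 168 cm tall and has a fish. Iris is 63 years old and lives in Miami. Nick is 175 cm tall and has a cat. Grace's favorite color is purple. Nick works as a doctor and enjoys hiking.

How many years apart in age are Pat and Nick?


62 vs 27, diff = 35

35


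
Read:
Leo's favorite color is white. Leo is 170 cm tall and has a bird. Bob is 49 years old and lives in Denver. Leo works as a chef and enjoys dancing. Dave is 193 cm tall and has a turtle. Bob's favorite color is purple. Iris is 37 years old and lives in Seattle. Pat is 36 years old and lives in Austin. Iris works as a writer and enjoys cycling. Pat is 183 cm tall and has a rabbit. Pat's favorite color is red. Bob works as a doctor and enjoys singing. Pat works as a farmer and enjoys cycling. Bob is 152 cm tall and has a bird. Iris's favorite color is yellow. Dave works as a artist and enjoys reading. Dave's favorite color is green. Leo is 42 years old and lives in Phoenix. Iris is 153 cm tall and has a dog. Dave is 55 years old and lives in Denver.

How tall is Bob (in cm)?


Bob is 152 cm tall

152


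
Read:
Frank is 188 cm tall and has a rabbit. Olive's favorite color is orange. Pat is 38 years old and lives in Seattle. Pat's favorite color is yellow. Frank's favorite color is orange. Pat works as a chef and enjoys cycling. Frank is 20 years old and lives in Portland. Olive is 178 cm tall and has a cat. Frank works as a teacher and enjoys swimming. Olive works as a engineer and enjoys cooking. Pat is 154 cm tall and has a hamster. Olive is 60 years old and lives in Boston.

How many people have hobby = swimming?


Count: 1

1


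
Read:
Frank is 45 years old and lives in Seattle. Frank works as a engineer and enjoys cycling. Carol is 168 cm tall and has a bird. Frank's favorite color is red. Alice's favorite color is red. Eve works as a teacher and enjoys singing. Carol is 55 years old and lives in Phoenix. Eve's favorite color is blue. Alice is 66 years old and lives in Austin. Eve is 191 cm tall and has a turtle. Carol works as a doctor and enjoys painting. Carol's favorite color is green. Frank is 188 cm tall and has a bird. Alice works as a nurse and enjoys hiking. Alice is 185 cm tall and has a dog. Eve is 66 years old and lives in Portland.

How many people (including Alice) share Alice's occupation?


Alice is a nurse. Count = 1

1


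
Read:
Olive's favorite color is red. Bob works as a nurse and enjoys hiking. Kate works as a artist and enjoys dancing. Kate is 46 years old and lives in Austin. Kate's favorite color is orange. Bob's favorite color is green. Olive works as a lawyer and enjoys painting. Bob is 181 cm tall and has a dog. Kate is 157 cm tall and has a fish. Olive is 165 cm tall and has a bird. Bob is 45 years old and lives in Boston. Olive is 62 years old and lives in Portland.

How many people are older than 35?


Filter: 3

3


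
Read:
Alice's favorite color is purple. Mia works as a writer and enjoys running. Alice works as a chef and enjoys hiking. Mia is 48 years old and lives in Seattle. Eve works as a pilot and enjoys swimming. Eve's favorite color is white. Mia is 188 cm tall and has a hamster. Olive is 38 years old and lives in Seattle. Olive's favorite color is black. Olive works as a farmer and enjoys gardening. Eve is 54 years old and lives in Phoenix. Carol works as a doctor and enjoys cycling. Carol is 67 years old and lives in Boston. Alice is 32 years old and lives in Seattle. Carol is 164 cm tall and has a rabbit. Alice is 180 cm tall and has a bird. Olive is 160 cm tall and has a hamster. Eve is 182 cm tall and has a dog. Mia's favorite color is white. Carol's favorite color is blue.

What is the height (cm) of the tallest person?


Tallest: Mia at 188 cm

188


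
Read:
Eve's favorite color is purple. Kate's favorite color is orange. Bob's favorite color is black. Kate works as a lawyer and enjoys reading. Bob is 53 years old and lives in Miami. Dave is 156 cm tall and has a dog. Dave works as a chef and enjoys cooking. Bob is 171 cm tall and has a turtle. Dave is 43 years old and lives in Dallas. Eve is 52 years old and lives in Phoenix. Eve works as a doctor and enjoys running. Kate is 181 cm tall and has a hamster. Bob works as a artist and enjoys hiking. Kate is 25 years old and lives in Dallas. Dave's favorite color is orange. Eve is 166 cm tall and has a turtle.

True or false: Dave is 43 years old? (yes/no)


Dave is actually 43. yes

yes


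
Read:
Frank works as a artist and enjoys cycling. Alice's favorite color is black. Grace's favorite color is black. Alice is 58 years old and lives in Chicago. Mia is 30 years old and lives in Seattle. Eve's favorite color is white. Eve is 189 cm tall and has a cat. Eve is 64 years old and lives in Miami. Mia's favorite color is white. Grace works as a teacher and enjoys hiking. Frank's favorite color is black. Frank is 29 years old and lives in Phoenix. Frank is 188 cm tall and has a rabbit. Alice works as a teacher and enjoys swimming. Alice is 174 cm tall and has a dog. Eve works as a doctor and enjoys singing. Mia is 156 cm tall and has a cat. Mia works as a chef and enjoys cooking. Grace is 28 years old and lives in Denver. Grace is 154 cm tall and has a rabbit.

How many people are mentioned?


People: Frank, Mia, Alice, Eve, Grace. Count = 5

5


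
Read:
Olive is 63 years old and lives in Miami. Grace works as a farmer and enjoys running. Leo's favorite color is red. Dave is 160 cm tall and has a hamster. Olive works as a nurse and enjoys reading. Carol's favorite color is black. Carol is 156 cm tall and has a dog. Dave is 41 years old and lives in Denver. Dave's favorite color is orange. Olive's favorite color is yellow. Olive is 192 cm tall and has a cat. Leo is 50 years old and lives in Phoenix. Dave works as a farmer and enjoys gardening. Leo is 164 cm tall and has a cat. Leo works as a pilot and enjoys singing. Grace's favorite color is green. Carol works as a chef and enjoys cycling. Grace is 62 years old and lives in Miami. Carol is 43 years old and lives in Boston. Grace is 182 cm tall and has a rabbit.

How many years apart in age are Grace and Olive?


62 vs 63, diff = 1

1


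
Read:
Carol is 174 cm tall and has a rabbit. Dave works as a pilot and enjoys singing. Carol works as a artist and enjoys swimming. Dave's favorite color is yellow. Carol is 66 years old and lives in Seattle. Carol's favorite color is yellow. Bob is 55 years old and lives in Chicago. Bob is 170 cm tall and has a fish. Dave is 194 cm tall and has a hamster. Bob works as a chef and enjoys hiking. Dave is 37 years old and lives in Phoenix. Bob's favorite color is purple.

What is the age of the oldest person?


Oldest: Carol at 66

66


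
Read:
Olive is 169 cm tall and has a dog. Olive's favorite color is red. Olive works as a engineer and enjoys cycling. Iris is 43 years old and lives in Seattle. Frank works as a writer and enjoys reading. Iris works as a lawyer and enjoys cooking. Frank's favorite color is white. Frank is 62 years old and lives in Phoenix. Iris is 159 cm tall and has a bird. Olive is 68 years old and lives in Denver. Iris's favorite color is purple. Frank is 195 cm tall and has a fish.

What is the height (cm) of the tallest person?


Tallest: Frank at 195 cm

195


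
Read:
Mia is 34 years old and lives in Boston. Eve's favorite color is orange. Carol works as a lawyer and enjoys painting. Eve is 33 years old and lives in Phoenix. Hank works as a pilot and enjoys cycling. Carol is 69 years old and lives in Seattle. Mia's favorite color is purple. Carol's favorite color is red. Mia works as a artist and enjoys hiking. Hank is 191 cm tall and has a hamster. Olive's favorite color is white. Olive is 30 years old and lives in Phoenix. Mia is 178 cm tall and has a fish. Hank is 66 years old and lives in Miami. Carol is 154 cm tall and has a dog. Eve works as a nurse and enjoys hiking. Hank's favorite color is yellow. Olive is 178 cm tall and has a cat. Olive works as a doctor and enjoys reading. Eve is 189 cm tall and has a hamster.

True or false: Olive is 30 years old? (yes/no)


Olive is actually 30. yes

yes


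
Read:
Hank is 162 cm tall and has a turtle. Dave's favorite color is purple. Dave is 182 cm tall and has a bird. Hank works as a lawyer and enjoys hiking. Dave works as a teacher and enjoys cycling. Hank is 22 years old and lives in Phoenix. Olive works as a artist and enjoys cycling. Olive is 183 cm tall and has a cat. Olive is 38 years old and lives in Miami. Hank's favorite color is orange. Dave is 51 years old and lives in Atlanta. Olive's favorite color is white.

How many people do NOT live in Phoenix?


Not in Phoenix: 2

2


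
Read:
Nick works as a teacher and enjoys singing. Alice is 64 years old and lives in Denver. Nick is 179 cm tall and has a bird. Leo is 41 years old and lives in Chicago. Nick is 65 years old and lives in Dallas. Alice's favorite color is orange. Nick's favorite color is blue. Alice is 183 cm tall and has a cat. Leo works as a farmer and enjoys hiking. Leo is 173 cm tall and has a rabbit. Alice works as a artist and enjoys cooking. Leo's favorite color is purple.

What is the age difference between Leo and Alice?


|41 - 64| = 23

23


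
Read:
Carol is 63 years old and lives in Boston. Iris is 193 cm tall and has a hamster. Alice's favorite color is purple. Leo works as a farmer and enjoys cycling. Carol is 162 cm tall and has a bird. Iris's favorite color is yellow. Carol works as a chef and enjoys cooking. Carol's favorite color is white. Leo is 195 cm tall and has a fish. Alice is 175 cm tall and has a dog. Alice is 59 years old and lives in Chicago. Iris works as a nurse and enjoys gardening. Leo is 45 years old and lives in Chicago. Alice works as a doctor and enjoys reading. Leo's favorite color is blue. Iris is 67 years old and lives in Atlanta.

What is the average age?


Sum=234, n=4, avg=58.5

58.5


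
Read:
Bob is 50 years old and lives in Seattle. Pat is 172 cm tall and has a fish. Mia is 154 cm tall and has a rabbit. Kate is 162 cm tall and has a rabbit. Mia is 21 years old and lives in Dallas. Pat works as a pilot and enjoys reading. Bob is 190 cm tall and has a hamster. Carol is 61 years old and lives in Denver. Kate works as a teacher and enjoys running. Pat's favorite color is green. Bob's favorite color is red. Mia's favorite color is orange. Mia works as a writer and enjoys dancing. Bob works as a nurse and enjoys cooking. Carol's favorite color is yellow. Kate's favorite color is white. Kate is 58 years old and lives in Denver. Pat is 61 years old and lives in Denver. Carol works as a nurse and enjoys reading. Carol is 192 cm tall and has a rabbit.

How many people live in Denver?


Count in Denver: 3

3


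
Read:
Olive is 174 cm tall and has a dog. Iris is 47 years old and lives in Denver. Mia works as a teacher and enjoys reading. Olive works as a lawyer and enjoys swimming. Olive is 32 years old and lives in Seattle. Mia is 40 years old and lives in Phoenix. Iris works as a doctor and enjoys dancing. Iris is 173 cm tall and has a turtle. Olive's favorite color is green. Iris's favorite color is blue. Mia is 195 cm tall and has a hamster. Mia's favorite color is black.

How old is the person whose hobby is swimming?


Person with hobby=swimming is Olive, age 32

32
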